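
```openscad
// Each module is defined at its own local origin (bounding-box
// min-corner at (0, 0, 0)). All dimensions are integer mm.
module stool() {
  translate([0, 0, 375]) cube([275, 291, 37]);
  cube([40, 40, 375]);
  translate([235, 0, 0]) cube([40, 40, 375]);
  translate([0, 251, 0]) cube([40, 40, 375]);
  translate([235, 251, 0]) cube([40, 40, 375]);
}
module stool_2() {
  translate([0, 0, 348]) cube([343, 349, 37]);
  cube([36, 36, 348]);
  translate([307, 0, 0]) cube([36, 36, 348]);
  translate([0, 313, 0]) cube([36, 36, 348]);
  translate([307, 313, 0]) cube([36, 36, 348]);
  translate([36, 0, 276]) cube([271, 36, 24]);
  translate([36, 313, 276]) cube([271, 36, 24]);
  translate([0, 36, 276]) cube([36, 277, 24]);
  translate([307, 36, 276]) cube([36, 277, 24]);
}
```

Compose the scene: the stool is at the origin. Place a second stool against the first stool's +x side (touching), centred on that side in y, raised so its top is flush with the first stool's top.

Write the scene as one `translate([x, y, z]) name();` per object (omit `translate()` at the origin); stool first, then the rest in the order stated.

stool();
translate([275, -29, 27]) stool_2();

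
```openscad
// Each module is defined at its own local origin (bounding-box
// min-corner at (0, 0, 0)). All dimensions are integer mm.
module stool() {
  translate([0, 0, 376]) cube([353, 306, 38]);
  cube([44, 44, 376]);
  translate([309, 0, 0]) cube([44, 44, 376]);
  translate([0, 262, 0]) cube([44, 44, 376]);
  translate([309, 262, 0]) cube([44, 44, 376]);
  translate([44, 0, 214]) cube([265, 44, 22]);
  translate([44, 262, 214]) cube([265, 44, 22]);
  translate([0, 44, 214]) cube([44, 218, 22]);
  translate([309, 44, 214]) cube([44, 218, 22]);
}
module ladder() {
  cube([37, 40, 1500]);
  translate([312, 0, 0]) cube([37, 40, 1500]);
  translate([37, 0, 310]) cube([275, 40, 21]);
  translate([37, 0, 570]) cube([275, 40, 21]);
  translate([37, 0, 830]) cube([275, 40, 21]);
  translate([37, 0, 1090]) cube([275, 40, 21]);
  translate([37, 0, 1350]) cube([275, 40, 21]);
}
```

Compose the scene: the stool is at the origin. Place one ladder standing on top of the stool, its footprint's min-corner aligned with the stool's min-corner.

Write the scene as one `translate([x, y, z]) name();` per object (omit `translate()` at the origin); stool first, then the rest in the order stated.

stool();
translate([0, 0, 414]) ladder();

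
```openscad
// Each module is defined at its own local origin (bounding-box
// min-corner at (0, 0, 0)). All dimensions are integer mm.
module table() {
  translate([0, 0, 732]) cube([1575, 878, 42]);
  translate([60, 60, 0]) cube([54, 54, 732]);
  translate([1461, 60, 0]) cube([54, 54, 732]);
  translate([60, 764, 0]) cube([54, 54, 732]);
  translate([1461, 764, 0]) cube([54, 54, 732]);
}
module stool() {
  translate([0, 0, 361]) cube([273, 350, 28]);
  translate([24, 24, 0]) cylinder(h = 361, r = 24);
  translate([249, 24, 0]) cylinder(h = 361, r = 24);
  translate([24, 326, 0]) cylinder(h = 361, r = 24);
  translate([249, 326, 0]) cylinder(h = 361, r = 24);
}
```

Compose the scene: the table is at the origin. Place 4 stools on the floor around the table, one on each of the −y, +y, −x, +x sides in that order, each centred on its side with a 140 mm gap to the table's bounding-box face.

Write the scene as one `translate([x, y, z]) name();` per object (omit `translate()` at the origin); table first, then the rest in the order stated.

table();
translate([651, -490, 0]) stool();
translate([651, 1018, 0]) stool();
translate([-413, 264, 0]) stool();
translate([1715, 264, 0]) stool();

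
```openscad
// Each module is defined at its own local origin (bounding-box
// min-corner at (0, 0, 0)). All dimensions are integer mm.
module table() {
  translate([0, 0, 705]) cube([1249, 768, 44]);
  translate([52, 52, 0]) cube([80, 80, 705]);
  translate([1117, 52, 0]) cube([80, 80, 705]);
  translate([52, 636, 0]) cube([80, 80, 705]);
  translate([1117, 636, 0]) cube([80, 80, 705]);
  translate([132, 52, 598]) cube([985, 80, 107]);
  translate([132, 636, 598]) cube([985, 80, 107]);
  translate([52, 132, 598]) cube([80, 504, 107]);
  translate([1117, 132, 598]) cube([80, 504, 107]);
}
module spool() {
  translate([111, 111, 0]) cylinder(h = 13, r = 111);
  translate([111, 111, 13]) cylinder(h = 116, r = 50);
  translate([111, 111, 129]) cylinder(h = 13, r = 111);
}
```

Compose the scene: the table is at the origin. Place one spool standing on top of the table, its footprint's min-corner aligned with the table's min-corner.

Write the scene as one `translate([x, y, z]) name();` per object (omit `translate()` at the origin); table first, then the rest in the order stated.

table();
translate([0, 0, 749]) spool();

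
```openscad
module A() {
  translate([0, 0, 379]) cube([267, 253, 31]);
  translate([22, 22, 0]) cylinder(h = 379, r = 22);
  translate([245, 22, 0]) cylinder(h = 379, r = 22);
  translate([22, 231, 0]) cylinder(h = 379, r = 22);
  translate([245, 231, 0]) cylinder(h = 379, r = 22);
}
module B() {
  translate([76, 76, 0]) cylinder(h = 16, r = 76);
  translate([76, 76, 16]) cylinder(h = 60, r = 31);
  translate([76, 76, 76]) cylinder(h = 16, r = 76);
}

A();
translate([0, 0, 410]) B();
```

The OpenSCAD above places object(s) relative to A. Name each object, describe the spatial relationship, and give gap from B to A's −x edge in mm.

A is a stool. B is a spool. The spool is on top of the stool. The gap from the spool to the stool's −x edge is 0 mm.

The spool's min-x is at 0; the stool's min-x is 0; gap = 0 mm.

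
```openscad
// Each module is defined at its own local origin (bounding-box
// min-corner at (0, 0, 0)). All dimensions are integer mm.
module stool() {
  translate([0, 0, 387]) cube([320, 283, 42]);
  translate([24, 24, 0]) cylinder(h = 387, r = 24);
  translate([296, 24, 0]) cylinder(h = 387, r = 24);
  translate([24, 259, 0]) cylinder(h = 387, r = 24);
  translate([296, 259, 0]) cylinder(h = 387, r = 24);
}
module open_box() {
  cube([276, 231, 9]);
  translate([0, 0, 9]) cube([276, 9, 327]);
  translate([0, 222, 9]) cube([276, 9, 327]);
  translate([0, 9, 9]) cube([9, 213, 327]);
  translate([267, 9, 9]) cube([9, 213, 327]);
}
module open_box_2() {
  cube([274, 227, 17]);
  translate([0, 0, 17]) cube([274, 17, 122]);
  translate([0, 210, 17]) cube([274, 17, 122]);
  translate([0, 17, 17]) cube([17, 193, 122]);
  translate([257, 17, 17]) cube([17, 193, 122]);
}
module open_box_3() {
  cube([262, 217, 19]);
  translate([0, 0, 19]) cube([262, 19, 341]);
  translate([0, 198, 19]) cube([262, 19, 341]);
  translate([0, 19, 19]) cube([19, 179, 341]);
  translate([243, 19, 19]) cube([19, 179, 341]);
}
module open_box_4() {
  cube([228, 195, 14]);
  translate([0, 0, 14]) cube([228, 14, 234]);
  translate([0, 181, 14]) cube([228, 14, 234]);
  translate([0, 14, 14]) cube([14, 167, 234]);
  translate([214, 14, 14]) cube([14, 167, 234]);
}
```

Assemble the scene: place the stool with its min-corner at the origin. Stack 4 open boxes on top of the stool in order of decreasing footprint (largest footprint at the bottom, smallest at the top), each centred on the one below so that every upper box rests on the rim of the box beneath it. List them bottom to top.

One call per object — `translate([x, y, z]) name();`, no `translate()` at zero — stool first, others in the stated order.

stool();
translate([22, 26, 429]) open_box();
translate([23, 28, 765]) open_box_2();
translate([29, 33, 904]) open_box_3();
translate([46, 44, 1264]) open_box_4();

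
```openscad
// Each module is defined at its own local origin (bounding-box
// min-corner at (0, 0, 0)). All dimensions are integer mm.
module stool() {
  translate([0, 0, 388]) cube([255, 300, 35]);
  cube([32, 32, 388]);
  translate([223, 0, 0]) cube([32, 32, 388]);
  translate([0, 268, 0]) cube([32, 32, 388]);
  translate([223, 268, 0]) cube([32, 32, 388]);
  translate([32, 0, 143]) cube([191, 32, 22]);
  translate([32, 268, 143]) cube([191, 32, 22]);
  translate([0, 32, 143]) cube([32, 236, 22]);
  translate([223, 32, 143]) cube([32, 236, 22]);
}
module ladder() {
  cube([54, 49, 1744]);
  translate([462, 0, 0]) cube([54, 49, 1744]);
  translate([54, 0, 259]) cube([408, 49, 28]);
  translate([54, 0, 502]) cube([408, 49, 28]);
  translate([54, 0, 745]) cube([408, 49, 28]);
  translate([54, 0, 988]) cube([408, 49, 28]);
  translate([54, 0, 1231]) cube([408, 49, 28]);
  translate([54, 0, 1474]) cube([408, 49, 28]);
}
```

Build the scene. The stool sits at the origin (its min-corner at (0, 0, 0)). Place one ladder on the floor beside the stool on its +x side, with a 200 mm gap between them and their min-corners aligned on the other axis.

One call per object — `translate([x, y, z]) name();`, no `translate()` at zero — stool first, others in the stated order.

stool();
translate([455, 0, 0]) ladder();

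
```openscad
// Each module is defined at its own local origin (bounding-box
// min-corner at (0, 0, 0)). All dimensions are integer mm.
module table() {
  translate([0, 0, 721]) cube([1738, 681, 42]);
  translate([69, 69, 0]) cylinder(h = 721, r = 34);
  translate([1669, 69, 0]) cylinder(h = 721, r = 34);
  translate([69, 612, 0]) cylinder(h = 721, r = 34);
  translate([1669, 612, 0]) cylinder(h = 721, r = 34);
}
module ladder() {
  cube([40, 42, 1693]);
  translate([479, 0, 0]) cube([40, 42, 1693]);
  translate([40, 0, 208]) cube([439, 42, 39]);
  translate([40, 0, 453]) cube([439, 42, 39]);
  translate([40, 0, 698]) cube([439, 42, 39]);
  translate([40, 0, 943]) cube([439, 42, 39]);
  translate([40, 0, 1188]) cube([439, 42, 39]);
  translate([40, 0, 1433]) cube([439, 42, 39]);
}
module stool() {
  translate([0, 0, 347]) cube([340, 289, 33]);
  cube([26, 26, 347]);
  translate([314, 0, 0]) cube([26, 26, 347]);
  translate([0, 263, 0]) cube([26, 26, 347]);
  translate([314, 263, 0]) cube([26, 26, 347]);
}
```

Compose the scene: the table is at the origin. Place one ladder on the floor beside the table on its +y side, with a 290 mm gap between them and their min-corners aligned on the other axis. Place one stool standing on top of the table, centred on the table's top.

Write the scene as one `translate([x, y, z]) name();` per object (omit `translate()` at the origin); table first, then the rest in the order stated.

table();
translate([0, 971, 0]) ladder();
translate([699, 196, 763]) stool();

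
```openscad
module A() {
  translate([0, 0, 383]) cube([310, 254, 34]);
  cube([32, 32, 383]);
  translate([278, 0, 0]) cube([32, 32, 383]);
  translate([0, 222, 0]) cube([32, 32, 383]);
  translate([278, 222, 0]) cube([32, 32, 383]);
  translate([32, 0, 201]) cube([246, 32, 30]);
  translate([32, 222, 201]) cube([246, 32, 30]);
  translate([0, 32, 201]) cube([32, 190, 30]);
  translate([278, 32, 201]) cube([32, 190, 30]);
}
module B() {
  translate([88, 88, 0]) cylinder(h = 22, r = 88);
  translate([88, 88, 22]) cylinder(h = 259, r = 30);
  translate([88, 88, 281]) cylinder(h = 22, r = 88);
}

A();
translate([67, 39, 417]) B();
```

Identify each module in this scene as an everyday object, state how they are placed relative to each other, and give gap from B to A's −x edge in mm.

The spool's min-x is at 67; the stool's min-x is 0; gap = 67 mm.

A is a stool. B is a spool. The spool is on top of the stool, centred. The gap from the spool to the stool's −x edge is 67 mm.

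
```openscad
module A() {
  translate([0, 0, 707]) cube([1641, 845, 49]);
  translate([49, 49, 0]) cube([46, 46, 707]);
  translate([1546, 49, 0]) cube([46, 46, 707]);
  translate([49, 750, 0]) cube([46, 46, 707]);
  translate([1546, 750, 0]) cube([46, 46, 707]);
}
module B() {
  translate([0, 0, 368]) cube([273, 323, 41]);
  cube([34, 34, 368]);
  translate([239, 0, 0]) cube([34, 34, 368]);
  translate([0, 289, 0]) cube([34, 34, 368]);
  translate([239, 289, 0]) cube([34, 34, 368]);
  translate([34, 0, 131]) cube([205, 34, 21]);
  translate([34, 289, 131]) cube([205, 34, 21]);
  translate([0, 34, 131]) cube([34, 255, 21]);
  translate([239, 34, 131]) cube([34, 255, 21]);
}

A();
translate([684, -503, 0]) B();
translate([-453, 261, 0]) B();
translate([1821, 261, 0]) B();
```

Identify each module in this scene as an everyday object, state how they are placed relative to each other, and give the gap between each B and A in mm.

A is a table. B is a stool. Three stools sit around the table at the −y, −x, +x sides. The gap between each stool and the table is 180 mm.

Each stool's nearest face is 180 mm from the table's bounding box.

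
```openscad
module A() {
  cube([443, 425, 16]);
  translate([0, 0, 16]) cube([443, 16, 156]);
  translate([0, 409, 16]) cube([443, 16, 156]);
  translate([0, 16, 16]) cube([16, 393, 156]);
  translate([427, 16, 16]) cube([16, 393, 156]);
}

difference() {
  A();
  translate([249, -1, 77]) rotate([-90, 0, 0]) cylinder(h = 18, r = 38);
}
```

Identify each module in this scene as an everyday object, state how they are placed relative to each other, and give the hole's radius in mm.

The subtracted cylinder has r = 38 mm.

A is an open box. The open box has a circular hole through its front wall. The hole's radius is 38 mm.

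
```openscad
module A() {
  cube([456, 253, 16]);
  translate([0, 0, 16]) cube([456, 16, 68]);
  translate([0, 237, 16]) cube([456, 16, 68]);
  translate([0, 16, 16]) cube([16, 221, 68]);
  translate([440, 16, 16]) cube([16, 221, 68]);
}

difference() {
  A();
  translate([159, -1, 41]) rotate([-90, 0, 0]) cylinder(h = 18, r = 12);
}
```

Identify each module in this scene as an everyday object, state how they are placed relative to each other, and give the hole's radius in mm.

The subtracted cylinder has r = 12 mm.

A is an open box. The open box has a circular hole through its front wall. The hole's radius is 12 mm.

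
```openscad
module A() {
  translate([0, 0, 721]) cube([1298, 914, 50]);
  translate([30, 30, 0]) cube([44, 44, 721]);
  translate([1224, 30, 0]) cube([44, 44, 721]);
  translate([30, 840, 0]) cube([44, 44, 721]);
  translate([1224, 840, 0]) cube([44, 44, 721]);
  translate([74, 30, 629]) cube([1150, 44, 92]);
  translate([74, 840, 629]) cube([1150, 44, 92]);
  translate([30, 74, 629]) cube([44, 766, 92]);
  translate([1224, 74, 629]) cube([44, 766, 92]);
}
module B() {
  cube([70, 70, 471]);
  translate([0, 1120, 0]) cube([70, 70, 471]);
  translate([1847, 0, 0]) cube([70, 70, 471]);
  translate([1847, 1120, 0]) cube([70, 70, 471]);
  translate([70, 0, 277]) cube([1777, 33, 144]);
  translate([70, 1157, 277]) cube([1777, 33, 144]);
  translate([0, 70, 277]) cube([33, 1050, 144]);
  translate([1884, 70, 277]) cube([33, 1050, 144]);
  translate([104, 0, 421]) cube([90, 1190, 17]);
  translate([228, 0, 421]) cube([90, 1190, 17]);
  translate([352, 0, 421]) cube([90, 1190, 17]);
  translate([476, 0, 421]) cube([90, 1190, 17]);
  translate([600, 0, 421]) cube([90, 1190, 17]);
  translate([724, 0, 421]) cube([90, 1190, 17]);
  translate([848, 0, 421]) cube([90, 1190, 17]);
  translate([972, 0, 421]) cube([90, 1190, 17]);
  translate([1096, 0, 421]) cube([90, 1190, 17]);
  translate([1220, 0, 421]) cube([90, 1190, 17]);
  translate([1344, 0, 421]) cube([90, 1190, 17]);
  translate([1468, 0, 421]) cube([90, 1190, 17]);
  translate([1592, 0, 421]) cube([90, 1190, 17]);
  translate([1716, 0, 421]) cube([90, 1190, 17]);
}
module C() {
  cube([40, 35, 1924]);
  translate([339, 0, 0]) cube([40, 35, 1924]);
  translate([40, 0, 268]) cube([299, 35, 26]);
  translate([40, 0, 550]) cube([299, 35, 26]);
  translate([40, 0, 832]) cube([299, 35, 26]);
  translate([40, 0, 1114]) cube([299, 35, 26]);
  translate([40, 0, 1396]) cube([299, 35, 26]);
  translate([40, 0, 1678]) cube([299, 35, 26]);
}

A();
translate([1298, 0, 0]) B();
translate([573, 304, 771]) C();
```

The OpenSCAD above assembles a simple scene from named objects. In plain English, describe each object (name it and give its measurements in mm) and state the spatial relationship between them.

A is a table: top 1298 mm (x) × 914 mm (y), 50 mm thick, upper face at z = 771 mm, on four 44×44 mm square legs, each inset 30 mm from the nearest pair of top edges, running from z = 0 to the bottom of the top. Four apron rails, 44 mm thick and 92 mm tall, run between adjacent legs with their top edges flush with the underside of the top and their outer faces flush with the legs' outer faces.

B is a bed frame 1917 mm long (x) by 1190 mm wide (y). Four 70×70 mm corner posts, 471 mm tall, at the corners of the footprint. Four rails of 33 mm thickness and 144 mm height run between adjacent posts with their undersides at z = 277 mm, their outer faces flush with the outside of the frame (the two x-running rails run between the posts' inner faces; the two y-running rails run between the posts' inner faces). 14 slats, each 90 mm wide (x) and 17 mm thick, lie across the top of the two x-running rails, running the full 1190 mm width of the frame in y; the slats are evenly spaced along x between the inner faces of the end posts with equal gaps (rounded down to the nearest mm) at the −x end and between each pair — any rounding remainder accumulates at the +x end.

C is a straight ladder. Two 40×35 mm vertical rails, 1924 mm tall, stand 379 mm apart (outside-to-outside) with their front faces coplanar on the −y side. 6 rungs, each 35 mm deep and 26 mm tall, span between the inner faces of the rails, front faces flush with the rails. The lowest rung's underside is at z = 268 mm and rungs are spaced 282 mm apart (underside to underside).

The bed frame is against the table's +x side, with their −y faces flush. The ladder is on top of the table.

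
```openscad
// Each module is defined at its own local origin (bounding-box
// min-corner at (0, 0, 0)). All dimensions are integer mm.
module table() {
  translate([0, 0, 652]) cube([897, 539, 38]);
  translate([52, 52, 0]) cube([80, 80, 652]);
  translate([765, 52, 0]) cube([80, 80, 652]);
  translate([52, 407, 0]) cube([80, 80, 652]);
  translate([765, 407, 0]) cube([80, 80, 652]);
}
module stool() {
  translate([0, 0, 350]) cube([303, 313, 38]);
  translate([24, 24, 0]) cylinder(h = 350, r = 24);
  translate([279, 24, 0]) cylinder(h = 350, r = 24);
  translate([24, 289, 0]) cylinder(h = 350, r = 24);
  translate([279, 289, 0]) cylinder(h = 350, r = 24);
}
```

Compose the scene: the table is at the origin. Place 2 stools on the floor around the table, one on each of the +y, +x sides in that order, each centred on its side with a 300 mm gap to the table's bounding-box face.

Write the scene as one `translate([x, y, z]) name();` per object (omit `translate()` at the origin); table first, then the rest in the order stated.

table();
translate([297, 839, 0]) stool();
translate([1197, 113, 0]) stool();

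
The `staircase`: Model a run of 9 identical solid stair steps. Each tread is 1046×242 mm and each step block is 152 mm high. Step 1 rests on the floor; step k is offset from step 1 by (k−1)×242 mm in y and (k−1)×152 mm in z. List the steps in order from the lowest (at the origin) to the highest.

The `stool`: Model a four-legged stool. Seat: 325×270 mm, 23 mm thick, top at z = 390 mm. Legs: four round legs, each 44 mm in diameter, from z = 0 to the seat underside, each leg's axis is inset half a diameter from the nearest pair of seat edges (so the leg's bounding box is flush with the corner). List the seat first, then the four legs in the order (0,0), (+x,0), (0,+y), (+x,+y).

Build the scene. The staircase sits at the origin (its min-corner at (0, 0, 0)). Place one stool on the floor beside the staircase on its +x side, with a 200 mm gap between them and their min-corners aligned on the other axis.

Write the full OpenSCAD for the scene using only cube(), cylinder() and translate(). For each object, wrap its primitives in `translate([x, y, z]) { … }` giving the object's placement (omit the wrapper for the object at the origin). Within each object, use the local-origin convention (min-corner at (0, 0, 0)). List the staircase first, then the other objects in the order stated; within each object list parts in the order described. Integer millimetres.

cube([1046, 242, 152]);
translate([0, 242, 152]) cube([1046, 242, 152]);
translate([0, 484, 304]) cube([1046, 242, 152]);
translate([0, 726, 456]) cube([1046, 242, 152]);
translate([0, 968, 608]) cube([1046, 242, 152]);
translate([0, 1210, 760]) cube([1046, 242, 152]);
translate([0, 1452, 912]) cube([1046, 242, 152]);
translate([0, 1694, 1064]) cube([1046, 242, 152]);
translate([0, 1936, 1216]) cube([1046, 242, 152]);
translate([1246, 0, 0]) {
  translate([0, 0, 367]) cube([325, 270, 23]);
  translate([22, 22, 0]) cylinder(h = 367, r = 22);
  translate([303, 22, 0]) cylinder(h = 367, r = 22);
  translate([22, 248, 0]) cylinder(h = 367, r = 22);
  translate([303, 248, 0]) cylinder(h = 367, r = 22);
}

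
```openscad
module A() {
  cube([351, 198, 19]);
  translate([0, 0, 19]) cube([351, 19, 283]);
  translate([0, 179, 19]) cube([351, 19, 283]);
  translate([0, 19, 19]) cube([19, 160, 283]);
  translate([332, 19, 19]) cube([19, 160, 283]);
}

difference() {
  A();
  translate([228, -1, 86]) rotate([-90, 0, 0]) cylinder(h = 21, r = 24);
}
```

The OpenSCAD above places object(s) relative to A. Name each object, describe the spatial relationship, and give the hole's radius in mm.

The subtracted cylinder has r = 24 mm.

A is an open box. The open box has a circular hole through its front wall. The hole's radius is 24 mm.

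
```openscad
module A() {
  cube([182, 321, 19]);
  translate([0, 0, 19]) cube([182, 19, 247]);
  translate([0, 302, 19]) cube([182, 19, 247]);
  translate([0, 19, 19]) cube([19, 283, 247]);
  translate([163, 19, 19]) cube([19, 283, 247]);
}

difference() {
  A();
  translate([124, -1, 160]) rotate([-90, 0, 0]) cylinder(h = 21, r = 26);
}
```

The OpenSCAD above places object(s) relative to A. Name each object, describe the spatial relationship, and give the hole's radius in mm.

A is an open box. The open box has a circular hole through its front wall. The hole's radius is 26 mm.

The subtracted cylinder has r = 26 mm.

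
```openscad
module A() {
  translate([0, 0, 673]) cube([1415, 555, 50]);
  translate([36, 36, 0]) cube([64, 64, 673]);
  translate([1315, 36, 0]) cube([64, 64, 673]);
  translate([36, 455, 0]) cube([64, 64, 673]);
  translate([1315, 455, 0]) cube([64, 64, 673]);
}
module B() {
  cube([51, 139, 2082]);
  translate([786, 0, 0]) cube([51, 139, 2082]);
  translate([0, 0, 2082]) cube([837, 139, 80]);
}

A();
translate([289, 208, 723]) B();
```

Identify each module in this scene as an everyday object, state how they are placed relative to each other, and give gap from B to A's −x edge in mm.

The door frame's min-x is at 289; the table's min-x is 0; gap = 289 mm.

A is a table. B is a door frame. The door frame is on top of the table, centred. The gap from the door frame to the table's −x edge is 289 mm.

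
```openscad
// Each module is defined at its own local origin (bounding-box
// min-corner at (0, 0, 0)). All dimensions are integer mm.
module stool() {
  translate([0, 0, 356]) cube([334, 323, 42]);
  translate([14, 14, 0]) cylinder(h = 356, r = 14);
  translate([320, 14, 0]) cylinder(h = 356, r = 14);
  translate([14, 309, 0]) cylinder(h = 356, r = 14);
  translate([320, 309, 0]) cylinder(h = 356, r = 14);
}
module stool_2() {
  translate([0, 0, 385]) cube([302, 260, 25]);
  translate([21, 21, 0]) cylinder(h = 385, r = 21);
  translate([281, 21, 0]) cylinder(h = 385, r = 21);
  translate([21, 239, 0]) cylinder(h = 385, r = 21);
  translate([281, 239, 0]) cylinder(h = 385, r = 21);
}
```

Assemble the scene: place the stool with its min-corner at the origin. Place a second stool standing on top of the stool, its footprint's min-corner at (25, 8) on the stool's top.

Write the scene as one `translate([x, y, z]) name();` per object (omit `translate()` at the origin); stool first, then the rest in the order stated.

stool();
translate([25, 8, 398]) stool_2();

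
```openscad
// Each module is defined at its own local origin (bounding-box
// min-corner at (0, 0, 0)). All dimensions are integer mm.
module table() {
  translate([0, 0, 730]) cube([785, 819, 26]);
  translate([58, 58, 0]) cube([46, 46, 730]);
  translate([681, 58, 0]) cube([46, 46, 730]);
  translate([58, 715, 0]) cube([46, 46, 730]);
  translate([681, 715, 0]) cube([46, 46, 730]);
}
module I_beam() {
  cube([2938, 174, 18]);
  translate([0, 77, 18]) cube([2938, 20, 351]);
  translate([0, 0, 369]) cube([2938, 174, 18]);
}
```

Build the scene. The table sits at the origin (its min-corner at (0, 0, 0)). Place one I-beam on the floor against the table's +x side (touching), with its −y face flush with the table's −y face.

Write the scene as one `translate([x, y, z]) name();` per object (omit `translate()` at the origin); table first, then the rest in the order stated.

table();
translate([785, 0, 0]) I_beam();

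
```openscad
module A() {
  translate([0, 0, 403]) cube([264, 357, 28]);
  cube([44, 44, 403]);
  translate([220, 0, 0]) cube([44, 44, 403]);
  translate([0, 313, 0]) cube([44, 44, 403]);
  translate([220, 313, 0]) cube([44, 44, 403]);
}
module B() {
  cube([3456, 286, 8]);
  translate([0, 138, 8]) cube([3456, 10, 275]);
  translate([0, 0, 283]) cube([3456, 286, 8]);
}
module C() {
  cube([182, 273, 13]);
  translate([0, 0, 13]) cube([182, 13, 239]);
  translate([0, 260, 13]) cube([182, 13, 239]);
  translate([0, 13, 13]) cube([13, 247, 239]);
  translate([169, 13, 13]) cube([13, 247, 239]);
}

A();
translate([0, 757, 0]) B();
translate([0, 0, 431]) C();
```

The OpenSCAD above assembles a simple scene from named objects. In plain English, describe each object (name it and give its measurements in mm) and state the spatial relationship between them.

A is a four-legged stool. The seat is 264×357 mm, 28 mm thick, top at z = 431 mm. It stands on four square legs, each 44×44 mm in cross-section, from z = 0 to the seat underside, each flush with a corner of the seat.

B is an I-beam lying along x, 3456 mm long. Overall section height 291 mm. Two flanges 286 mm wide (y) and 8 mm thick, one on the floor and one at the top; a web 10 mm thick runs between them, centred on the flange width.

C is an open storage box with external size 182×273×252 mm and wall thickness 13 mm (the base is also 13 mm thick). The base covers the whole footprint; the four walls stand on the base, with the y-facing walls full-width and the x-facing walls fitting between their inner faces.

The I-beam is on the floor beside the stool on its +y side. The open box is on top of the stool.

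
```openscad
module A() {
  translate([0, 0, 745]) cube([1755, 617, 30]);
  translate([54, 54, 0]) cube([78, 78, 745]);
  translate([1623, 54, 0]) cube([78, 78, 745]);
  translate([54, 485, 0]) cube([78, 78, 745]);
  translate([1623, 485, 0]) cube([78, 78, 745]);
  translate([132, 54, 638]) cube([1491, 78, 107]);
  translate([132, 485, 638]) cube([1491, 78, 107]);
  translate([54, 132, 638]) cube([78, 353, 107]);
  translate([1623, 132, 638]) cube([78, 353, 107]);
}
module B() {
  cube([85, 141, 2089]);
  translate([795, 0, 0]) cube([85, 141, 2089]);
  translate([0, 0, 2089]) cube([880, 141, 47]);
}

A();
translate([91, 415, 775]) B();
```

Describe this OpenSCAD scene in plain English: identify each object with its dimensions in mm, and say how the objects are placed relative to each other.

A is a table: top 1755 mm (x) × 617 mm (y), 30 mm thick, upper face at z = 775 mm, on four 78×78 mm square legs, each inset 54 mm from the nearest pair of top edges, running from z = 0 to the bottom of the top. Four apron rails, 78 mm thick and 107 mm tall, run between adjacent legs with their top edges flush with the underside of the top and their outer faces flush with the legs' outer faces.

B is a door frame. The clear opening is 710 mm wide and 2089 mm high. Two 85 mm wide jambs, 141 mm deep, stand either side of the opening from the floor to the top of the opening. A 47 mm thick head sits across the top of both jambs, spanning the full outside width of the frame.

The door frame is on top of the table.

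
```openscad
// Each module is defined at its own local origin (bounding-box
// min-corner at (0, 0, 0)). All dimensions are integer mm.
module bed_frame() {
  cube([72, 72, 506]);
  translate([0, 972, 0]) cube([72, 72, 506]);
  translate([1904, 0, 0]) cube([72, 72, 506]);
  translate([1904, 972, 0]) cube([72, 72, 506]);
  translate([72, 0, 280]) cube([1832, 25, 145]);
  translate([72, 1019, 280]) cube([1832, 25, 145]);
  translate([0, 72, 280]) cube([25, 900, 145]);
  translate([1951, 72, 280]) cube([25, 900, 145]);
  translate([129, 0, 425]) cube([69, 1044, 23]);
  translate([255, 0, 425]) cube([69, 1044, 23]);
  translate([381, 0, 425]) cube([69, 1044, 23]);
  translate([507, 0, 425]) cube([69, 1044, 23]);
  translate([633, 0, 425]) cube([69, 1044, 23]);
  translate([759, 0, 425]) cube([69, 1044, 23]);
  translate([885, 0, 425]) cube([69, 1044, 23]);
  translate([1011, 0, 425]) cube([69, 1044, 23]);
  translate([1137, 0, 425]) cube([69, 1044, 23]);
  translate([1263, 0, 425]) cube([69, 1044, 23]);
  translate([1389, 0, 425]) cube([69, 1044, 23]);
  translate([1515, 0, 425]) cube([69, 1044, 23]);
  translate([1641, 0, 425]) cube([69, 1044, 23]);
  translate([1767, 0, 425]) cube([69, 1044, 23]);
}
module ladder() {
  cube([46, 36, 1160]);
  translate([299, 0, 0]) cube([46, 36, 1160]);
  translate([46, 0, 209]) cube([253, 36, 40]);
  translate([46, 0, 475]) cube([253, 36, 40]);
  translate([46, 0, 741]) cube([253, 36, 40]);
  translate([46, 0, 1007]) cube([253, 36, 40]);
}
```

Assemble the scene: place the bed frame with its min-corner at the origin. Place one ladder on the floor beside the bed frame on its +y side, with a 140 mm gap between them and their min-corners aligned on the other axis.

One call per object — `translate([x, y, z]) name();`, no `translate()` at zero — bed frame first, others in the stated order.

bed_frame();
translate([0, 1184, 0]) ladder();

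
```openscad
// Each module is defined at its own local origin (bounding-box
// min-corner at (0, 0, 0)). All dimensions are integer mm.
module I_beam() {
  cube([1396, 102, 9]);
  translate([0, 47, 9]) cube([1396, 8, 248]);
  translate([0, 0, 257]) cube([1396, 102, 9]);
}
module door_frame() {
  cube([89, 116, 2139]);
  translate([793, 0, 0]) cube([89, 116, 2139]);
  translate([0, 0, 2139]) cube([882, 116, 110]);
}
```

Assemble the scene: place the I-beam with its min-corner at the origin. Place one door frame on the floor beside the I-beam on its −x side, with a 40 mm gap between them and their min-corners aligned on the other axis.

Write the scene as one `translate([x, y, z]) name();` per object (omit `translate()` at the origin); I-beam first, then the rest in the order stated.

I_beam();
translate([-922, 0, 0]) door_frame();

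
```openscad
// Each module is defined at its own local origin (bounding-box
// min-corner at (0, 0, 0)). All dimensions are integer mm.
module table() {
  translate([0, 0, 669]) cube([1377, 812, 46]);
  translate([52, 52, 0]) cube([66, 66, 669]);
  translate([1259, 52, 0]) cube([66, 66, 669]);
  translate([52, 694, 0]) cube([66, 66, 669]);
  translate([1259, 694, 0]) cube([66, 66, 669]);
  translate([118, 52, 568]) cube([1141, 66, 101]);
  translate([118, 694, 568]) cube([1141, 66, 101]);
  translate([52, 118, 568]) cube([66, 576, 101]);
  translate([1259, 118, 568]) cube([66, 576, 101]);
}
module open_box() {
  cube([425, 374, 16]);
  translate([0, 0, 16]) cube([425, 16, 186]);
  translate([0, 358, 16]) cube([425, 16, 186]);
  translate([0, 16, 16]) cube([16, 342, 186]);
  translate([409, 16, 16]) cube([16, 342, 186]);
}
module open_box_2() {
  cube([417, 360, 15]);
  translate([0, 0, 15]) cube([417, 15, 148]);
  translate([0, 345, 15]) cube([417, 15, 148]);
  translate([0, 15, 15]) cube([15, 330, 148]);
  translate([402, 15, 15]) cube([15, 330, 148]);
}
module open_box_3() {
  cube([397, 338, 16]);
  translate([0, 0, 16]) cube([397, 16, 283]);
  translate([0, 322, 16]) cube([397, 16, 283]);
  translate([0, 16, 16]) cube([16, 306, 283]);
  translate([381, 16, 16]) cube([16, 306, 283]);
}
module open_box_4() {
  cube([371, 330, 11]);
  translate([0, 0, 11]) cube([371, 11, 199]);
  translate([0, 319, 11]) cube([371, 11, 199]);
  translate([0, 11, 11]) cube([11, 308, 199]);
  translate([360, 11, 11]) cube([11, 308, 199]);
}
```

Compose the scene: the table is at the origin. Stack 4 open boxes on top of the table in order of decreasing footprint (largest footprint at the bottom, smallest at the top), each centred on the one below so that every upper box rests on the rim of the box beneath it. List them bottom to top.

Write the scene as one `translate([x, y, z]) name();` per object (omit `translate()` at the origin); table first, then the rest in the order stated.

table();
translate([476, 219, 715]) open_box();
translate([480, 226, 917]) open_box_2();
translate([490, 237, 1080]) open_box_3();
translate([503, 241, 1379]) open_box_4();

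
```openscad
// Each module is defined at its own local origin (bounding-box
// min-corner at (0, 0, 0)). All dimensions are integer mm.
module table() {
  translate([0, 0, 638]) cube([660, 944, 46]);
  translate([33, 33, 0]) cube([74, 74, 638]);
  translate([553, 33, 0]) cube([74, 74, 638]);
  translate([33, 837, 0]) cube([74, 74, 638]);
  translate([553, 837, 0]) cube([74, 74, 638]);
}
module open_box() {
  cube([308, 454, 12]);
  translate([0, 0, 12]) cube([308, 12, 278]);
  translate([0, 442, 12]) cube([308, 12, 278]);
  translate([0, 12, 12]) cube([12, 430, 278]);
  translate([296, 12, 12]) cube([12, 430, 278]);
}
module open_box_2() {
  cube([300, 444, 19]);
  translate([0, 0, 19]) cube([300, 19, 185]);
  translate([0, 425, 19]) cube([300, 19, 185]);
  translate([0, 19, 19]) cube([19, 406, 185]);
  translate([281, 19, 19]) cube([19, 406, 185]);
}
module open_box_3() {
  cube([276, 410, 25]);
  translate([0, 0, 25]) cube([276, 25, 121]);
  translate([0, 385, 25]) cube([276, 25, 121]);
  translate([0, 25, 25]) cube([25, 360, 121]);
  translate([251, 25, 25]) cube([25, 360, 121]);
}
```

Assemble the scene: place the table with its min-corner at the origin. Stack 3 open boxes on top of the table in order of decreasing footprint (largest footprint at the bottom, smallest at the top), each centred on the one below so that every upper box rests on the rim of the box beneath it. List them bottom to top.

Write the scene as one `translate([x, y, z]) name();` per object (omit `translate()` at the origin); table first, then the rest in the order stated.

table();
translate([176, 245, 684]) open_box();
translate([180, 250, 974]) open_box_2();
translate([192, 267, 1178]) open_box_3();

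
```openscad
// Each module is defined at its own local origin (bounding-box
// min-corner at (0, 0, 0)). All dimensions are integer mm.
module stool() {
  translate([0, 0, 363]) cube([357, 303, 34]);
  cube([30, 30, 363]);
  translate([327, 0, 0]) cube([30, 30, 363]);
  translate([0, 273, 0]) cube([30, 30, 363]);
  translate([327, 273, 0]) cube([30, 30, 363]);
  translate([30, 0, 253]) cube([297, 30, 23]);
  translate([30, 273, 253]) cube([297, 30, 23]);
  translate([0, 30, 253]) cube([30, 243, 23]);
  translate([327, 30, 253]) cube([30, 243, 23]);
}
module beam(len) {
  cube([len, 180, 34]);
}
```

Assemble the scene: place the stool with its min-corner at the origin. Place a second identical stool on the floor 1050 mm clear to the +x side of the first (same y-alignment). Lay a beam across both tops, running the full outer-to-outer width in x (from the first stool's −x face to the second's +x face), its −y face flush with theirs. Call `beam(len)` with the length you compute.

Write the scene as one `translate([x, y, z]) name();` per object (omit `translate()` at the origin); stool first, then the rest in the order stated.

stool();
translate([1407, 0, 0]) stool();
translate([0, 0, 397]) beam(1764);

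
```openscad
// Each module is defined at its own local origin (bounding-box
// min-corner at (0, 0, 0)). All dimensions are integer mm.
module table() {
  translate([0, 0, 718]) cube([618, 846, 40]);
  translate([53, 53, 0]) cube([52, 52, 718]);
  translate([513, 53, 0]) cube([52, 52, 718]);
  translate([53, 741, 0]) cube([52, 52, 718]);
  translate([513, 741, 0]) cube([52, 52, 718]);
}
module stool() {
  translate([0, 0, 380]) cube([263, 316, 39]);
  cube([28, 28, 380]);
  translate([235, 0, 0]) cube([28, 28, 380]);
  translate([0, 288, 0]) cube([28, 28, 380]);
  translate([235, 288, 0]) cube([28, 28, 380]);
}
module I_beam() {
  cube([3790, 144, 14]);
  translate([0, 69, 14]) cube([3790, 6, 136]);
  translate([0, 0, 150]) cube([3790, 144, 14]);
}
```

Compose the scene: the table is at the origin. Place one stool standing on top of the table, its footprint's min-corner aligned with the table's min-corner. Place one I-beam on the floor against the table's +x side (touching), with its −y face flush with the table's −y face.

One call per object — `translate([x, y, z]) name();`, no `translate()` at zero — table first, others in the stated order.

table();
translate([0, 0, 758]) stool();
translate([618, 0, 0]) I_beam();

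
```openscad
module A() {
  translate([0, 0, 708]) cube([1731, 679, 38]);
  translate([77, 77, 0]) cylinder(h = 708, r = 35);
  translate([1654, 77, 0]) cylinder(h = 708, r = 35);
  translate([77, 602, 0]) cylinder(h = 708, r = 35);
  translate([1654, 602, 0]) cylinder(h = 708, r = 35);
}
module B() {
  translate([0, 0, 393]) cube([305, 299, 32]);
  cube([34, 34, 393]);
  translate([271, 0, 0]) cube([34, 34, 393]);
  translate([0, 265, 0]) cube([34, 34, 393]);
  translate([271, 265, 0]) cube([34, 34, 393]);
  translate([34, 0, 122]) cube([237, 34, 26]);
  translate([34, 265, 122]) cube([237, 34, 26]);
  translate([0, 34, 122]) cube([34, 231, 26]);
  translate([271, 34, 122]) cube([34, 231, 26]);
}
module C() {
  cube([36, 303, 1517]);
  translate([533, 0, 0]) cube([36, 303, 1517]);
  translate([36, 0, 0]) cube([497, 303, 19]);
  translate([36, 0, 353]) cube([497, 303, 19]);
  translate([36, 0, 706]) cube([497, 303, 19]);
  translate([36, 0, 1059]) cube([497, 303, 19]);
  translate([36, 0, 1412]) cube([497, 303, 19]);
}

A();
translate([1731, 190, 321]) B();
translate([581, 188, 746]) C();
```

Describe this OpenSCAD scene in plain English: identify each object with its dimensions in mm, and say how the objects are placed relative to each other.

A is a table with a 1731×679 mm rectangular top, 38 mm thick, top surface at z = 746 mm, supported by four round legs of 70 mm diameter, each leg's bounding box inset 42 mm from the nearest pair of top edges, running from the floor.

B is a four-legged stool. The seat is 305×299 mm, 32 mm thick, top at z = 425 mm. It stands on four square legs, each 34×34 mm in cross-section, from z = 0 to the seat underside, each flush with a corner of the seat. Four stretchers, 34 mm wide and 26 mm tall, connect adjacent legs with their undersides at z = 122 mm, each running between the inner faces of the legs it joins and aligned with the legs' outer faces on the other axis.

C is a bookshelf 569 mm wide overall, 303 mm deep and 1517 mm tall. The two sides are 36 mm thick vertical panels. 5 horizontal shelves of 19 mm thickness span between the inner faces of the sides; the lowest shelf sits on the floor and shelves are stacked with a clear vertical gap of 334 mm between each pair.

The stool is beside the table with their tops flush at z = 746. The bookshelf is on top of the table, centred.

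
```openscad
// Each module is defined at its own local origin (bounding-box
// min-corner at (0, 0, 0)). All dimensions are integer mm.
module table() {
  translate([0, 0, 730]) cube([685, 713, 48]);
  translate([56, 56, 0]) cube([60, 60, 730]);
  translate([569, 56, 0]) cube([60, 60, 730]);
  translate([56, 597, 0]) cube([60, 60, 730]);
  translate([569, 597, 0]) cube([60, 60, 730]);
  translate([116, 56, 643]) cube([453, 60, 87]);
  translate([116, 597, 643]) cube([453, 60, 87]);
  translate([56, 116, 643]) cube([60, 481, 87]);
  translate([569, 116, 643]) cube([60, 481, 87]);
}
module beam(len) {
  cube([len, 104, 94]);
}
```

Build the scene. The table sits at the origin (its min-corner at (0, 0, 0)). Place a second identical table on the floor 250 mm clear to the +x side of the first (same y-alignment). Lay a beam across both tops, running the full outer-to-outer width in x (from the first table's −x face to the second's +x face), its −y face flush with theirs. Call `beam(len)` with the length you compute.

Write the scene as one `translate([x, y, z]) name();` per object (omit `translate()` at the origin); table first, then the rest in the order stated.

table();
translate([935, 0, 0]) table();
translate([0, 0, 778]) beam(1620);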